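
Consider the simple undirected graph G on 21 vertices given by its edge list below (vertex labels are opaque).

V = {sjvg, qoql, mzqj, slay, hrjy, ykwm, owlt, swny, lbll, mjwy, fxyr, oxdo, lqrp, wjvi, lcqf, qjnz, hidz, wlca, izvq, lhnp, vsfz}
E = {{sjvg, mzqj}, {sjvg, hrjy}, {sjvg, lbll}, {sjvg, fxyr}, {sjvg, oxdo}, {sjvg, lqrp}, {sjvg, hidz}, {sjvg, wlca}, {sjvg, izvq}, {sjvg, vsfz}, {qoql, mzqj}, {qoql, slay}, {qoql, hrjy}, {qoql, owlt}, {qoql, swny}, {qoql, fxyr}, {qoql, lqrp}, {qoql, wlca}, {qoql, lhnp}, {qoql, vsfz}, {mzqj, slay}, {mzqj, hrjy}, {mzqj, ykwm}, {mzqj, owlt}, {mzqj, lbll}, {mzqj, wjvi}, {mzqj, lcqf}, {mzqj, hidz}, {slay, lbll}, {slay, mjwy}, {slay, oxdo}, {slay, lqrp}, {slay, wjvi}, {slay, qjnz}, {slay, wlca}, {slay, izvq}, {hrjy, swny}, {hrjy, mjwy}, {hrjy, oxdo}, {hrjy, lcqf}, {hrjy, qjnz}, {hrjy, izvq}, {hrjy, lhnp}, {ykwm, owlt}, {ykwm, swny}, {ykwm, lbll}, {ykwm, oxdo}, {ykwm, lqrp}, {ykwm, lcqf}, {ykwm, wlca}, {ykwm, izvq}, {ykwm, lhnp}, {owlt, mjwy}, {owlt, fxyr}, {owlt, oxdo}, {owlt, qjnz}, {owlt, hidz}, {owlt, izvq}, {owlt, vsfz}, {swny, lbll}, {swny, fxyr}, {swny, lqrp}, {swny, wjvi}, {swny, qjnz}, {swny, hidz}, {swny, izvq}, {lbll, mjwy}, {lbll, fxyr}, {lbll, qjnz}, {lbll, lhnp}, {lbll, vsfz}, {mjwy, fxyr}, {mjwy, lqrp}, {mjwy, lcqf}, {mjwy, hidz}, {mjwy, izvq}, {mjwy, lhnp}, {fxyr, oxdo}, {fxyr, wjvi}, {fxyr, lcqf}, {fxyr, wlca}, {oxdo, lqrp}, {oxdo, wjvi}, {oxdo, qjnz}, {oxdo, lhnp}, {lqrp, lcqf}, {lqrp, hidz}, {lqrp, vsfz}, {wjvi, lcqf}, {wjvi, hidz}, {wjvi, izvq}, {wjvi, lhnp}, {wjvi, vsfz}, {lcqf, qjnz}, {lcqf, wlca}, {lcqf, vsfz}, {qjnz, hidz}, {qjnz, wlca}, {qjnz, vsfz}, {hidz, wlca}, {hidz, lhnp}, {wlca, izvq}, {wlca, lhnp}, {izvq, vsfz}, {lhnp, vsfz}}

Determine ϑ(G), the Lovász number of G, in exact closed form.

6

Vertex owlt has 10 neighbors: qoql, mzqj, ykwm, mjwy, fxyr, oxdo, qjnz, hidz, izvq, vsfz.
N(mzqj) = {sjvg, qoql, slay, hrjy, ykwm, owlt, lbll, wjvi, lcqf, hidz}, |N(mzqj)| = 10.
Vertex fxyr has 10 neighbors: sjvg, qoql, owlt, swny, lbll, mjwy, oxdo, wjvi, lcqf, wlca.
N(ykwm) = {mzqj, owlt, swny, lbll, oxdo, lqrp, lcqf, wlca, izvq, lhnp}, |N(ykwm)| = 10.
G on 21 vertices is 10-regular; this is K(7,2), the Kneser graph.
Distinct eigenvalues (to 4 d.p.): [10.0, 1.0, -4.0].
λ_max=10, λ_min=-4; ϑ = −21·λ_min/(λ_max−λ_min) = 6.
ϑ(G) ≈ 6.000000.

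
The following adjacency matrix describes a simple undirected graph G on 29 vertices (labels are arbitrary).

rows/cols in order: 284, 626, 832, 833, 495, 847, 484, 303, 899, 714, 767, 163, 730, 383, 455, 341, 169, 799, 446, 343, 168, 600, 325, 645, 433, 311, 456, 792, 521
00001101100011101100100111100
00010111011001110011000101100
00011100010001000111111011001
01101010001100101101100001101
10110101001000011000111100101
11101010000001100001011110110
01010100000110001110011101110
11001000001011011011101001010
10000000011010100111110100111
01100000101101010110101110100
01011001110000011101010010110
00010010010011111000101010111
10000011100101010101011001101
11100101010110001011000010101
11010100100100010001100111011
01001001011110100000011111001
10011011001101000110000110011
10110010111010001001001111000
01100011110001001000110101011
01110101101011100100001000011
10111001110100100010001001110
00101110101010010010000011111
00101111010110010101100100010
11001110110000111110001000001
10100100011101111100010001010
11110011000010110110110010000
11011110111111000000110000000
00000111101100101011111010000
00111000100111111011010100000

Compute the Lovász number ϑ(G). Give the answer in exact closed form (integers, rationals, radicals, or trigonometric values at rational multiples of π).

sqrt(29)

Vertex 832 has 14 neighbors: 833, 495, 847, 714, 383, 799, 446, 343, 168, 600, 325, 433, 311, 521.
N(446) = {626, 832, 484, 303, 899, 714, 383, 169, 168, 600, 645, 311, 792, 521}, |N(446)| = 14.
N(341) = {626, 495, 303, 714, 767, 163, 730, 455, 600, 325, 645, 433, 311, 521}, |N(341)| = 14.
N(456) = {284, 626, 833, 495, 847, 484, 899, 714, 767, 163, 730, 383, 168, 600}, |N(456)| = 14.
14-regular, N=29; Paley(29): SR with (k,λ,μ)=(14,6,7).
The 3 distinct eigenvalues: [14.0, 2.19258, -3.19258].
λ_max=14, λ_min=-sqrt(29)/2 - 1/2; ϑ = −29·λ_min/(λ_max−λ_min) = sqrt(29).
ϑ(G) ≈ 5.385164807.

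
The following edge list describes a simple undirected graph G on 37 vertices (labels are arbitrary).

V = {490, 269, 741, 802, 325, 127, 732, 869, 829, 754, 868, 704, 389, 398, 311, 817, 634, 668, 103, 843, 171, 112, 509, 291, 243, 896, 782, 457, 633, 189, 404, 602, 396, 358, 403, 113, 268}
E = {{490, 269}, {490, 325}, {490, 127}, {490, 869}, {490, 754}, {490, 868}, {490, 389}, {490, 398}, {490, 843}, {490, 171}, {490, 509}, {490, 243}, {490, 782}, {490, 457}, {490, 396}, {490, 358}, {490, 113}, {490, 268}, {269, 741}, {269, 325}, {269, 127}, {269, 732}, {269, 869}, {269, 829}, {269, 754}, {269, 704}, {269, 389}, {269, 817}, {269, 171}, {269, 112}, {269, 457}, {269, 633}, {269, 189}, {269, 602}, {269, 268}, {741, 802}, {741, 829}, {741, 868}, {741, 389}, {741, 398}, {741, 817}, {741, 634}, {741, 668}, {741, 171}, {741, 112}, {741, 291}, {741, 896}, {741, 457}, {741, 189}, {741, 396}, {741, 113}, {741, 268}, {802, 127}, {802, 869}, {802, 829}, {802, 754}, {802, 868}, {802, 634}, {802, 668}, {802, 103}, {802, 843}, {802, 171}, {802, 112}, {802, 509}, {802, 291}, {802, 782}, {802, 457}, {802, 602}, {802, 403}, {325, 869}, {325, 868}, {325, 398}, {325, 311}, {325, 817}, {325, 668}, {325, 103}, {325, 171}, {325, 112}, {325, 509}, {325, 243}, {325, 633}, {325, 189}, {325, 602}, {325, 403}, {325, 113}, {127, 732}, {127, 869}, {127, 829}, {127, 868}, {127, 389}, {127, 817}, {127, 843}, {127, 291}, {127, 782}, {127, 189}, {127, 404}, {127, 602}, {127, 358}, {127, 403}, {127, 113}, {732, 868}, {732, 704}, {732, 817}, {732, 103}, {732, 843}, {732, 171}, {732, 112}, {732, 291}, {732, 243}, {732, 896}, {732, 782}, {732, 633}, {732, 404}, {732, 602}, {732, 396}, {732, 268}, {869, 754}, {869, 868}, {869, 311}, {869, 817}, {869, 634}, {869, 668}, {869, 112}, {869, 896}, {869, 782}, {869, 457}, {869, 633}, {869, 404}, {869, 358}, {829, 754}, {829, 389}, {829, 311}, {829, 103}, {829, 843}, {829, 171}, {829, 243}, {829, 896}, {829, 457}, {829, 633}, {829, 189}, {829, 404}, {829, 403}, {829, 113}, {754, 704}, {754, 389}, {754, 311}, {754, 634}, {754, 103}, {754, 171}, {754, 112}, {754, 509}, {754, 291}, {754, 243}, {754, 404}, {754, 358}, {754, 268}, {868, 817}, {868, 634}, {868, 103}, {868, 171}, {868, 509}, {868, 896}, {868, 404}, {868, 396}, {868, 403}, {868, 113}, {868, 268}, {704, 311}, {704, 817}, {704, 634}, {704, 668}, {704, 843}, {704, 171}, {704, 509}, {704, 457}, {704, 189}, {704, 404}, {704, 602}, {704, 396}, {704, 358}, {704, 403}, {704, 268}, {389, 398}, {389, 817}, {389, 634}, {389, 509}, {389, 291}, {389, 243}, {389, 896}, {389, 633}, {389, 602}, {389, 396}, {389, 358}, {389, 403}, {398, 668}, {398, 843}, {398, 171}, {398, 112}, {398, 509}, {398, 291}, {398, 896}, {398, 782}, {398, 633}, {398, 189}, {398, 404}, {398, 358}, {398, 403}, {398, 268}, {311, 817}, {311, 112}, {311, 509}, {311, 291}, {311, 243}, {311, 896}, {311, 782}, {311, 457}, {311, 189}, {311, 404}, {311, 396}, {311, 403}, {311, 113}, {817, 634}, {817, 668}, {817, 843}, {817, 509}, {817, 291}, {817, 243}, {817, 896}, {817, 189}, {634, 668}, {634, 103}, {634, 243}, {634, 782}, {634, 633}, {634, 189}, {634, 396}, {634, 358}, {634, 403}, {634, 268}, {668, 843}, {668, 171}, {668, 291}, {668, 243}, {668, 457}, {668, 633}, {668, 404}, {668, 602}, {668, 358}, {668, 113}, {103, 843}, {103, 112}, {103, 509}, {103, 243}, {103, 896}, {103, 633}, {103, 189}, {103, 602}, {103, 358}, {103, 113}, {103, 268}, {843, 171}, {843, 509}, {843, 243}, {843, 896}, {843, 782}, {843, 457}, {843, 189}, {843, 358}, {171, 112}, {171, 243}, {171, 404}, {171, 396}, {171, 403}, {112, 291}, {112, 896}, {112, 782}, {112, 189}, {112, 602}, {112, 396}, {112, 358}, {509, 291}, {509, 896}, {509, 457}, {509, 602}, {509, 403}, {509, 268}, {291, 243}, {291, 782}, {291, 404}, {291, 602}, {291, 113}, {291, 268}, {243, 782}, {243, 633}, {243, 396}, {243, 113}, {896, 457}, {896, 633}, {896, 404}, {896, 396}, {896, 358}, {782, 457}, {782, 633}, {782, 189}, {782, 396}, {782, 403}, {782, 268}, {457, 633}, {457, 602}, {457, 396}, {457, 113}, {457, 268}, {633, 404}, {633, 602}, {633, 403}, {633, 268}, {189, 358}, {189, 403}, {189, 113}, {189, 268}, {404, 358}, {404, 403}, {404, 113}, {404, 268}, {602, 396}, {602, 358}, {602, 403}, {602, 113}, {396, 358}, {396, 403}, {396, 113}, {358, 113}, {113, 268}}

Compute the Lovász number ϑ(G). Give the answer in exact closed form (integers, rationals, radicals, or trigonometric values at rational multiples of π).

sqrt(37)

deg(741) = 18; N(741) = {269, 802, 829, 868, 389, 398, 817, 634, 668, 171, 112, 291, 896, 457, 189, 396, 113, 268}.
Vertex 490 has 18 neighbors: 269, 325, 127, 869, 754, 868, 389, 398, 843, 171, 509, 243, 782, 457, 396, 358, 113, 268.
Vertex 127 has 18 neighbors: 490, 269, 802, 732, 869, 829, 868, 389, 817, 843, 291, 782, 189, 404, 602, 358, 403, 113.
N(189) = {269, 741, 325, 127, 829, 704, 398, 311, 817, 634, 103, 843, 112, 782, 358, 403, 113, 268}, |N(189)| = 18.
G on 37 vertices is 18-regular; SR(37,18,8,9) — a Paley graph.
spec(A) ≈ [18.0, 2.5414, -3.5414] (distinct, 4 d.p.).
Lovász: ϑ = −37(-sqrt(37)/2 - 1/2)/(18+-(-sqrt(37)/2 - 1/2)) = sqrt(37).
Numerically 6.082762530.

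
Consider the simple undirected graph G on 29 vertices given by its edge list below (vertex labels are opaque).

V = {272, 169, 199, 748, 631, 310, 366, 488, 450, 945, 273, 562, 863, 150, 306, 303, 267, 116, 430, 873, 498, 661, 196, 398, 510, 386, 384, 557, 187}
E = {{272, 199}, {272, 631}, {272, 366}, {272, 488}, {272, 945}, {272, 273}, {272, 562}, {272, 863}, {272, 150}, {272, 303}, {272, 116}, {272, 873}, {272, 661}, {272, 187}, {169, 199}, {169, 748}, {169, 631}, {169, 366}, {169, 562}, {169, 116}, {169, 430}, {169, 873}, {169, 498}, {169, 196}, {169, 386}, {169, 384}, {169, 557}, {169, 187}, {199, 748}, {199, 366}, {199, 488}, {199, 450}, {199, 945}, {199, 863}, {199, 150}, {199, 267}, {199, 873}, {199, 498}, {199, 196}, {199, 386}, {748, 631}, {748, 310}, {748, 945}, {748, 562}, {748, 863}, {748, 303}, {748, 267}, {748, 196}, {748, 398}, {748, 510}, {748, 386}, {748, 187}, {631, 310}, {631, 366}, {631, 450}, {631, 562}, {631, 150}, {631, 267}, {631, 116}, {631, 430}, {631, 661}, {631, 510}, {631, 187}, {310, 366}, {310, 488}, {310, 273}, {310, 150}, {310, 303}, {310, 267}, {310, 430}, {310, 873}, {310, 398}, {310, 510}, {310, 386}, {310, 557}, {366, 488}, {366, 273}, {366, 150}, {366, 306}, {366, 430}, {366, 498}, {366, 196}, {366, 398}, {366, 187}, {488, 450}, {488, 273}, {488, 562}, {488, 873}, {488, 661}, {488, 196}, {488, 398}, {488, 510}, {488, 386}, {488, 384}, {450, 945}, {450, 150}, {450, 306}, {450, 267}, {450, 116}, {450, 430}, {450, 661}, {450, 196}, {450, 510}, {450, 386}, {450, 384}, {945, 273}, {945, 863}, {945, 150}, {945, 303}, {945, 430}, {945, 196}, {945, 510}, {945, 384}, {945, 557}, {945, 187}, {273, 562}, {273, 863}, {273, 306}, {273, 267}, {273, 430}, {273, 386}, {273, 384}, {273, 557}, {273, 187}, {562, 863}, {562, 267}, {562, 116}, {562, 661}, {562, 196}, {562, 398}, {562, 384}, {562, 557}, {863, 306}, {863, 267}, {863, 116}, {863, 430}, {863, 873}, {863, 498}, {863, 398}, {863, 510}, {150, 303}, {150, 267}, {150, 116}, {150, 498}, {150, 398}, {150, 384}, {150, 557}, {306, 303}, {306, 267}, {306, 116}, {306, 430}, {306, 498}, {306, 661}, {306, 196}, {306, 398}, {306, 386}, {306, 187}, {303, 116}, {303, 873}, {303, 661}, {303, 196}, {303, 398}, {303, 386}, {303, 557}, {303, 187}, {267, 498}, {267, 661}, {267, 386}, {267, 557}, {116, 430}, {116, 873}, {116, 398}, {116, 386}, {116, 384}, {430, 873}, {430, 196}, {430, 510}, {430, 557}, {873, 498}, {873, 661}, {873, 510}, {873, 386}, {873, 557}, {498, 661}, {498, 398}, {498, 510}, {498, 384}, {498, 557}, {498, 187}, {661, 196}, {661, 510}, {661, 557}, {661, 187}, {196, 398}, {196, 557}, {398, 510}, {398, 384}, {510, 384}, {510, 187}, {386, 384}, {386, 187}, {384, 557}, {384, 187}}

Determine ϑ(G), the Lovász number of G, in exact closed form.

sqrt(29)

deg(488) = 14; N(488) = {272, 199, 310, 366, 450, 273, 562, 873, 661, 196, 398, 510, 386, 384}.
Vertex 562 has 14 neighbors: 272, 169, 748, 631, 488, 273, 863, 267, 116, 661, 196, 398, 384, 557.
Vertex 187 has 14 neighbors: 272, 169, 748, 631, 366, 945, 273, 306, 303, 498, 661, 510, 386, 384.
N(267) = {199, 748, 631, 310, 450, 273, 562, 863, 150, 306, 498, 661, 386, 557}, |N(267)| = 14.
14-regular, N=29; SR(29,14,6,7) — a Paley graph.
A has 3 distinct eigenvalues ≈ [14.0, 2.1926, -3.1926].
−29·(-sqrt(29)/2 - 1/2) / ((14)−(-sqrt(29)/2 - 1/2)) = sqrt(29) = ϑ(G).
ϑ(G) ≈ 5.38516481.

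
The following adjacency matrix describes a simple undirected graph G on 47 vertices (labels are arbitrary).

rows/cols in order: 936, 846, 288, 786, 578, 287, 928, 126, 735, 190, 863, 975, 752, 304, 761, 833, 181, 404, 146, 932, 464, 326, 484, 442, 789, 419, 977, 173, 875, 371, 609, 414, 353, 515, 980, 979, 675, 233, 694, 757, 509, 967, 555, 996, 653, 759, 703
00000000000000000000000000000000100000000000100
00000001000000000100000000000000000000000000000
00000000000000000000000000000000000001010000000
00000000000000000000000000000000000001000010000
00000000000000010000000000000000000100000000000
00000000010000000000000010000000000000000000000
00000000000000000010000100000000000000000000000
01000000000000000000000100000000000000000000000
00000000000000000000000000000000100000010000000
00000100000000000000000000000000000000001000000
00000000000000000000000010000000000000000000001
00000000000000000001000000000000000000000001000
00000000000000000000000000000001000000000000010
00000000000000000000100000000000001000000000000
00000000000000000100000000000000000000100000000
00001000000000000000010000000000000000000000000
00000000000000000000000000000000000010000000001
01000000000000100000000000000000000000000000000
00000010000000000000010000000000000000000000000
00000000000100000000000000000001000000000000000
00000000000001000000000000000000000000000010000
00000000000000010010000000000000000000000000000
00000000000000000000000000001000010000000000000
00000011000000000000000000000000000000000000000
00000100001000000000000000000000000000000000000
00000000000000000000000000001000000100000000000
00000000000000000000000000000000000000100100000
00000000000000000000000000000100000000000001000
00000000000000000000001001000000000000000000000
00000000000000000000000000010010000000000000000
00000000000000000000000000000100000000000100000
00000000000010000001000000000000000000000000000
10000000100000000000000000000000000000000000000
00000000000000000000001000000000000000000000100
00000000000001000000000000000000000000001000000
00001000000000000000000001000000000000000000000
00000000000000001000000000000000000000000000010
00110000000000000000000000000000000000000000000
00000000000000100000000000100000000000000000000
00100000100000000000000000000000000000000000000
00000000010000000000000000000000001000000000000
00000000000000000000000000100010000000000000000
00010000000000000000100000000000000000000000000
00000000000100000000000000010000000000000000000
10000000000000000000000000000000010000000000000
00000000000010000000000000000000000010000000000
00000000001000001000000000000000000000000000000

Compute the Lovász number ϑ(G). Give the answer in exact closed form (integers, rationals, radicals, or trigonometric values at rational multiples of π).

47*cos(pi/47)/(cos(pi/47) + 1)

deg(875) = 2; N(875) = {484, 419}.
deg(609) = 2; N(609) = {371, 967}.
Vertex 287 has 2 neighbors: 190, 789.
deg(173) = 2; N(173) = {371, 996}.
2-regular, N=47; this is C_{47}, the 47-cycle.
spec(A) ≈ [2.0, 1.982155, 1.928938, 1.8413, 1.720803, 1.569599, 1.390385, 1.186359, 0.961164, 0.718816, 0.46364, 0.200191, -0.06683, -0.332659, -0.592551, -0.84187, -1.076165, -1.291256, -1.483304, -1.648883, -1.785038, -1.889338, -1.959923, -1.995534] (distinct, 6 d.p.).
−47·(-2*cos(pi/47)) / ((2)−(-2*cos(pi/47))) = 47*cos(pi/47)/(cos(pi/47) + 1) = ϑ(G).
= 23.47373… (decimal).
23 ≤ 47*cos(pi/47)/(cos(pi/47) + 1) ≤ 24: both strict.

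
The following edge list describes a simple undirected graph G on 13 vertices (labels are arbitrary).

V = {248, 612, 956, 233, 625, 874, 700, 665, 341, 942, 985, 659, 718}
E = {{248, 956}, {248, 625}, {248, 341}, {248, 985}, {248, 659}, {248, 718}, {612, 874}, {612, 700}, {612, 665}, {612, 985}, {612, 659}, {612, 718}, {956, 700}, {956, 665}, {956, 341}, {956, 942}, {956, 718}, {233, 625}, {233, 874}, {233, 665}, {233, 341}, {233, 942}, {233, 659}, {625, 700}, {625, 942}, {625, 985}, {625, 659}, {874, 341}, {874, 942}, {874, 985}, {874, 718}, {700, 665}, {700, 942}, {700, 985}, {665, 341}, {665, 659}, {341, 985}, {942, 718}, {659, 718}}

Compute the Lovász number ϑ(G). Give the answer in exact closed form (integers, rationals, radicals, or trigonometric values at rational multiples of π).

sqrt(13)

deg(233) = 6; N(233) = {625, 874, 665, 341, 942, 659}.
Vertex 942 has 6 neighbors: 956, 233, 625, 874, 700, 718.
Vertex 248 has 6 neighbors: 956, 625, 341, 985, 659, 718.
N(625) = {248, 233, 700, 942, 985, 659}, |N(625)| = 6.
6-regular, N=13; strongly regular (13,6,2,3).
A has 3 distinct eigenvalues ≈ [6.0, 1.302776, -2.302776].
−13·(-sqrt(13)/2 - 1/2) / ((6)−(-sqrt(13)/2 - 1/2)) = sqrt(13) = ϑ(G).
Numerically 3.605551275.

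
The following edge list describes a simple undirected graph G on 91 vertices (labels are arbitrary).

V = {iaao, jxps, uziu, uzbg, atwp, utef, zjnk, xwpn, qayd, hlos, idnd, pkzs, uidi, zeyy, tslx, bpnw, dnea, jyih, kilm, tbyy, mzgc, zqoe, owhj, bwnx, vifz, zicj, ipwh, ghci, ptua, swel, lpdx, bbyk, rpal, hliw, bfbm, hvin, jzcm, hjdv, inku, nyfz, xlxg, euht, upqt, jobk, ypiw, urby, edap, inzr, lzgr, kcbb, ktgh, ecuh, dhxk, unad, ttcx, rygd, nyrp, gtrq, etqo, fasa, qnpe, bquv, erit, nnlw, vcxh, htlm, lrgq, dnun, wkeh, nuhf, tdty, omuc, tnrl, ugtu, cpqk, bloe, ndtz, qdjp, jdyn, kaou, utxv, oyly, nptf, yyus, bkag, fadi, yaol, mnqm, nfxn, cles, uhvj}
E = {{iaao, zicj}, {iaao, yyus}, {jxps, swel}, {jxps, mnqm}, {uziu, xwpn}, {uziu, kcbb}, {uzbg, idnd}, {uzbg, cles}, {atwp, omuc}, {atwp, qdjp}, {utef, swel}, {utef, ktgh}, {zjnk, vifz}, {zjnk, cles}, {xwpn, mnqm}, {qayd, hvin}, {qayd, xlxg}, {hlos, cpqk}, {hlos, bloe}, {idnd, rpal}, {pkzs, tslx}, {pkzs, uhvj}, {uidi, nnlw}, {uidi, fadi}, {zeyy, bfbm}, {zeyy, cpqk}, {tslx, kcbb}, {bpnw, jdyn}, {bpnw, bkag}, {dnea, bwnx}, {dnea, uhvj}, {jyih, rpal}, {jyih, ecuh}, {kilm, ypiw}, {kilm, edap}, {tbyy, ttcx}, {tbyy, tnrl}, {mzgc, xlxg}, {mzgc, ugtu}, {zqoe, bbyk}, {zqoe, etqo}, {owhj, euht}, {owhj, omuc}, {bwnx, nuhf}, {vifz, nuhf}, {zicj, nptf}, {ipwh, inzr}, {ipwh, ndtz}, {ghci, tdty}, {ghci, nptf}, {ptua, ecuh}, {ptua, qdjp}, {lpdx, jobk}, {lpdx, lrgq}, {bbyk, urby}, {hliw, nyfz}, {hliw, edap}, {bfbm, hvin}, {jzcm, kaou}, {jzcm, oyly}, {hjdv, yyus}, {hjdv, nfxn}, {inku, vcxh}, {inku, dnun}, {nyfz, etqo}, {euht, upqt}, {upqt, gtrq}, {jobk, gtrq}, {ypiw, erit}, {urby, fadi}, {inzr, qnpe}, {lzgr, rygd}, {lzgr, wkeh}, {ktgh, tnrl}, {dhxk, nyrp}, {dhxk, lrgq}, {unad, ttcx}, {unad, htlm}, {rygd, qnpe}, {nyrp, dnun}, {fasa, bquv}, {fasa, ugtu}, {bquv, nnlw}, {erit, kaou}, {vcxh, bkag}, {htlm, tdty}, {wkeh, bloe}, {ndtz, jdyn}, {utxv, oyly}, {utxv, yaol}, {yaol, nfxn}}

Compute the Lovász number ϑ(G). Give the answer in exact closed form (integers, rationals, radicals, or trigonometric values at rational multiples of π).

91*cos(pi/91)/(cos(pi/91) + 1)

Vertex hliw has 2 neighbors: nyfz, edap.
N(dnea) = {bwnx, uhvj}, |N(dnea)| = 2.
N(jzcm) = {kaou, oyly}, |N(jzcm)| = 2.
Vertex etqo has 2 neighbors: zqoe, nyfz.
2-regular, N=91; this is C_{91}, the 91-cycle.
A has 46 distinct eigenvalues ≈ [2.0, 1.995, 1.981, 1.957, 1.924, 1.882, 1.831, 1.771, 1.703, 1.626, 1.542, 1.45, 1.352, 1.247, 1.136, 1.02, 0.899, 0.773, 0.644, 0.512, 0.377, 0.241, 0.104, -0.035, -0.172, -0.309, -0.445, -0.579, -0.709, -0.837, -0.96, -1.079, -1.192, -1.3, -1.402, -1.497, -1.585, -1.665, -1.738, -1.802, -1.858, -1.904, -1.942, -1.97, -1.989, -1.999].
ϑ = −N·λ_min/(λ_max−λ_min) = −91·(-2*cos(pi/91))/(2−(-2*cos(pi/91))) = 91*cos(pi/91)/(cos(pi/91) + 1).
≈ 45.4864402 (to 7 d.p.).
Sandwich: α(G)=45 ≤ ϑ(G)=91*cos(pi/91)/(cos(pi/91) + 1) ≤ χ(Ḡ)=46 (both strict).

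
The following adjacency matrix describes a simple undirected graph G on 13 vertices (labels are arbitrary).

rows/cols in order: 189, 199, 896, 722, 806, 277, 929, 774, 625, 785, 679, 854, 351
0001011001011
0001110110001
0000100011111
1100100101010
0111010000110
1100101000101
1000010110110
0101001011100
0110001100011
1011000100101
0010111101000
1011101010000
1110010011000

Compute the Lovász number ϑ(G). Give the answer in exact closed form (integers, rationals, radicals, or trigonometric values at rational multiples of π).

N(854) = {189, 896, 722, 806, 929, 625}, |N(854)| = 6.
deg(806) = 6; N(806) = {199, 896, 722, 277, 679, 854}.
Vertex 351 has 6 neighbors: 189, 199, 896, 277, 625, 785.
deg(679) = 6; N(679) = {896, 806, 277, 929, 774, 785}.
6-regular, N=13; SR(13,6,2,3) — a Paley graph.
Distinct eigenvalues (to 3 d.p.): [6.0, 1.303, -2.303].
Lovász: ϑ = −13(-sqrt(13)/2 - 1/2)/(6+-(-sqrt(13)/2 - 1/2)) = sqrt(13).
ϑ(G) ≈ 3.60555.

sqrt(13)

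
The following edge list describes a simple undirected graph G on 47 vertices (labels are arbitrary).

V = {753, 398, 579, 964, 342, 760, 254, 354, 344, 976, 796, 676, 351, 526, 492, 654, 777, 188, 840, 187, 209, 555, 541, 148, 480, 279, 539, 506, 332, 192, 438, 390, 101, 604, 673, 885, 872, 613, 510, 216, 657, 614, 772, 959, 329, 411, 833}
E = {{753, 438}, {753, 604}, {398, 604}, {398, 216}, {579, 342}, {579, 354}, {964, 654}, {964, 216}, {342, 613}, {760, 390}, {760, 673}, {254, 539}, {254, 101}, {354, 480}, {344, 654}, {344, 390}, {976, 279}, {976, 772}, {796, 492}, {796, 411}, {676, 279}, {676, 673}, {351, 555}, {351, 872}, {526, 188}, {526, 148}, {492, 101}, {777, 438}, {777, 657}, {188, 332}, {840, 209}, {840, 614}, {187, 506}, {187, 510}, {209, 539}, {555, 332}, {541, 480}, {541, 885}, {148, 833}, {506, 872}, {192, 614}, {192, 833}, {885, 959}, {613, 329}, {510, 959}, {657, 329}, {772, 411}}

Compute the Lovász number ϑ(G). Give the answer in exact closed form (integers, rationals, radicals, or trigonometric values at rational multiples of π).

N(959) = {885, 510}, |N(959)| = 2.
Vertex 216 has 2 neighbors: 398, 964.
deg(438) = 2; N(438) = {753, 777}.
deg(344) = 2; N(344) = {654, 390}.
G on 47 vertices is 2-regular; a single 47-cycle (edge-transitive).
A has 24 distinct eigenvalues ≈ [2.0, 1.98215, 1.92894, 1.8413, 1.7208, 1.5696, 1.39038, 1.18636, 0.96116, 0.71882, 0.46364, 0.20019, -0.06683, -0.33266, -0.59255, -0.84187, -1.07616, -1.29126, -1.4833, -1.64888, -1.78504, -1.88934, -1.95992, -1.99553].
With N=47: ϑ(G) = 47·(-(-1)*2*cos(pi/47))/(2−(-2*cos(pi/47))) = 47*cos(pi/47)/(cos(pi/47) + 1).
ϑ(G) ≈ 23.4737.
Lovász sandwich 23 ≤ 47*cos(pi/47)/(cos(pi/47) + 1) ≤ 24: both strict.

47*cos(pi/47)/(cos(pi/47) + 1)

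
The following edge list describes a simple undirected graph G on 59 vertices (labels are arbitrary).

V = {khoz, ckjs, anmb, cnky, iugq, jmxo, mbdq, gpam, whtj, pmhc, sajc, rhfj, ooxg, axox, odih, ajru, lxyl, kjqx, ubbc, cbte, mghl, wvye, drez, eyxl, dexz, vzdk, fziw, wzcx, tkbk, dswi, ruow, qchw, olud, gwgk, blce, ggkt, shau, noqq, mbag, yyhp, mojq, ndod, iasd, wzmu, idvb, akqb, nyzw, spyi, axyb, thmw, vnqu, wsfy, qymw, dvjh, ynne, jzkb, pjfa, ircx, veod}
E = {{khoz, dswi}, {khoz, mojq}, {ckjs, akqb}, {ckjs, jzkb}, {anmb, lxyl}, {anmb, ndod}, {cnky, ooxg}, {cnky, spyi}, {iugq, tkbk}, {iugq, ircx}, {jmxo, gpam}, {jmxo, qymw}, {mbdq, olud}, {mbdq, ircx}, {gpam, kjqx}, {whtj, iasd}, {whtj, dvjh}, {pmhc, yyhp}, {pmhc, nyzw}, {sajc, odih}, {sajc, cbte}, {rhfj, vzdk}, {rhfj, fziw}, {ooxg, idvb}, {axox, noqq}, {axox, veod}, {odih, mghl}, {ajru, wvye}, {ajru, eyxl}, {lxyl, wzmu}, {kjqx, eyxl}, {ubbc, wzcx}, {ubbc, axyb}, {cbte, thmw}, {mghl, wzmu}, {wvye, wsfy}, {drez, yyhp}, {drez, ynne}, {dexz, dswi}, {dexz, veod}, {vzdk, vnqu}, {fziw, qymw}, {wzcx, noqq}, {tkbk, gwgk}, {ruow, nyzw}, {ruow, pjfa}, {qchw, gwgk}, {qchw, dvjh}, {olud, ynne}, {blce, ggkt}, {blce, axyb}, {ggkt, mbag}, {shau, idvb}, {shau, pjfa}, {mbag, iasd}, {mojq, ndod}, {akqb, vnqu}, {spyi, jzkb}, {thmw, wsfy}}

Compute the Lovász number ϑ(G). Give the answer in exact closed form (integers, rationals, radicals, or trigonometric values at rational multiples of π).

N(mbag) = {ggkt, iasd}, |N(mbag)| = 2.
Vertex wsfy has 2 neighbors: wvye, thmw.
deg(pmhc) = 2; N(pmhc) = {yyhp, nyzw}.
Vertex dvjh has 2 neighbors: whtj, qchw.
59-vertex 2-regular graph: the odd cycle C_{59}.
The 30 distinct eigenvalues: [2.0, 1.98867, 1.954807, 1.898795, 1.82127, 1.723108, 1.605423, 1.469548, 1.317023, 1.149575, 0.969102, 0.777648, 0.577384, 0.370577, 0.159572, -0.053241, -0.265451, -0.474653, -0.678478, -0.874615, -1.060842, -1.235049, -1.395263, -1.539668, -1.666628, -1.774704, -1.862672, -1.929536, -1.974537, -1.997165].
ϑ = −N·λ_min/(λ_max−λ_min) = −59·(-2*cos(pi/59))/(2−(-2*cos(pi/59))) = 59*cos(pi/59)/(cos(pi/59) + 1).
Numerically 29.47907994.
Sandwich: α(G)=29 ≤ ϑ(G)=59*cos(pi/59)/(cos(pi/59) + 1) ≤ χ(Ḡ)=30 (both strict).

59*cos(pi/59)/(cos(pi/59) + 1)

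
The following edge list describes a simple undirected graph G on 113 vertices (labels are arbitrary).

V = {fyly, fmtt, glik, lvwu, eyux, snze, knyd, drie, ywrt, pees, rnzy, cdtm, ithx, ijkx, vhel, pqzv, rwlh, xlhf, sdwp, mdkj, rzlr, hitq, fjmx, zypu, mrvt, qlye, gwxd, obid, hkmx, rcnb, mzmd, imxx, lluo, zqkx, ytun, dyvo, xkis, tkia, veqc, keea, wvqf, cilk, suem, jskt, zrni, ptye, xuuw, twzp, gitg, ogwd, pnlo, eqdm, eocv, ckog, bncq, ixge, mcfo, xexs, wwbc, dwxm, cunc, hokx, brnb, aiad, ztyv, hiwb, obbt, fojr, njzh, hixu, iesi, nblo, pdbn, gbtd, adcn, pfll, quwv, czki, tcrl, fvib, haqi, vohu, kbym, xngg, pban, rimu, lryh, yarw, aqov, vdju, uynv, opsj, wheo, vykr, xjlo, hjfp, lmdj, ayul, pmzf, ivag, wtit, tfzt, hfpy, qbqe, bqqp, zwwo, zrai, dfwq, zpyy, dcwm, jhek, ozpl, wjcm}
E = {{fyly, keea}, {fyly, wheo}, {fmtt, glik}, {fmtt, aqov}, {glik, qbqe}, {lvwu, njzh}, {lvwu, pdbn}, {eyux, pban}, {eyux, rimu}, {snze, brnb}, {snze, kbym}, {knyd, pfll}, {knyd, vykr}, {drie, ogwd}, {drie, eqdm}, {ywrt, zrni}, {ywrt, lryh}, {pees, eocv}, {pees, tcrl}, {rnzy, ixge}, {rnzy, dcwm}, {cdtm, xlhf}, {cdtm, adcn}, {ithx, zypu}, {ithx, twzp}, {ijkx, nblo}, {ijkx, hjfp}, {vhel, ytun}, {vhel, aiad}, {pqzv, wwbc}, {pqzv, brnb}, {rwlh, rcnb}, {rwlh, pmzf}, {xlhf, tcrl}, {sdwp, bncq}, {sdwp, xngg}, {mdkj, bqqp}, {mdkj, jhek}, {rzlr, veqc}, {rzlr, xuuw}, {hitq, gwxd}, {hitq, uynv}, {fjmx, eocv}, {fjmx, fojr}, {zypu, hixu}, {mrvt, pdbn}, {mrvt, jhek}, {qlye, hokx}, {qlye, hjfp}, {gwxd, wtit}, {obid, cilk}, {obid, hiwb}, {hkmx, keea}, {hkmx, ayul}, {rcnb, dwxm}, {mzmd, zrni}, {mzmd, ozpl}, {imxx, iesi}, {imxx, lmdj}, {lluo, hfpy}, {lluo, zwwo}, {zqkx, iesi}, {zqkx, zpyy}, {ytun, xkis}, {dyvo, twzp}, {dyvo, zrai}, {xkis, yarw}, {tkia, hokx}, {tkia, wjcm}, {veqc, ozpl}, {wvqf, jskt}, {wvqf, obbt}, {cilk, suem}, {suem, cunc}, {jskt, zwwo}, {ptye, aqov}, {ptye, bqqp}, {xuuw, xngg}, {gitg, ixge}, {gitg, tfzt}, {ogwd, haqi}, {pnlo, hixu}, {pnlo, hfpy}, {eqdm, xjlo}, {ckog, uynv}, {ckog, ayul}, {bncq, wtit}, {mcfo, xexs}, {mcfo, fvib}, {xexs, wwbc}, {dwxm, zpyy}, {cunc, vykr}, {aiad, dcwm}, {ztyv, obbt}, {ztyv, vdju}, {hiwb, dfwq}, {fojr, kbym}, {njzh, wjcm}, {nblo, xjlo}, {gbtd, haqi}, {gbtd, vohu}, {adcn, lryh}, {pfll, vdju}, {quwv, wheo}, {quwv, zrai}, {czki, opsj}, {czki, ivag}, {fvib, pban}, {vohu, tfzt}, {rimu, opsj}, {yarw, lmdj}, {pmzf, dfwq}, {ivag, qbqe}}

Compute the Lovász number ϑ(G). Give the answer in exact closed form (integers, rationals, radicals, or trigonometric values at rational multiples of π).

113*cos(pi/113)/(cos(pi/113) + 1)

N(ayul) = {hkmx, ckog}, |N(ayul)| = 2.
Vertex wjcm has 2 neighbors: tkia, njzh.
N(lluo) = {hfpy, zwwo}, |N(lluo)| = 2.
N(twzp) = {ithx, dyvo}, |N(twzp)| = 2.
Every vertex has degree 2 (N=113); a single 113-cycle (edge-transitive).
Distinct eigenvalues (to 4 d.p.): [2.0, 1.9969, 1.9876, 1.9722, 1.9507, 1.9232, 1.8897, 1.8504, 1.8054, 1.7548, 1.6987, 1.6374, 1.5711, 1.4999, 1.424, 1.3438, 1.2594, 1.1711, 1.0792, 0.9839, 0.8856, 0.7846, 0.6811, 0.5756, 0.4682, 0.3595, 0.2496, 0.1389, 0.0278, -0.0834, -0.1943, -0.3046, -0.414, -0.5221, -0.6286, -0.7331, -0.8354, -0.9351, -1.0319, -1.1255, -1.2157, -1.3021, -1.3844, -1.4625, -1.5361, -1.6049, -1.6687, -1.7274, -1.7807, -1.8286, -1.8708, -1.9072, -1.9377, -1.9622, -1.9807, -1.993, -1.9992].
λ_max=2, λ_min=-2*cos(pi/113); ϑ = −113·λ_min/(λ_max−λ_min) = 113*cos(pi/113)/(cos(pi/113) + 1).
= 56.48908… (decimal).
56 ≤ 113*cos(pi/113)/(cos(pi/113) + 1) ≤ 57: both strict.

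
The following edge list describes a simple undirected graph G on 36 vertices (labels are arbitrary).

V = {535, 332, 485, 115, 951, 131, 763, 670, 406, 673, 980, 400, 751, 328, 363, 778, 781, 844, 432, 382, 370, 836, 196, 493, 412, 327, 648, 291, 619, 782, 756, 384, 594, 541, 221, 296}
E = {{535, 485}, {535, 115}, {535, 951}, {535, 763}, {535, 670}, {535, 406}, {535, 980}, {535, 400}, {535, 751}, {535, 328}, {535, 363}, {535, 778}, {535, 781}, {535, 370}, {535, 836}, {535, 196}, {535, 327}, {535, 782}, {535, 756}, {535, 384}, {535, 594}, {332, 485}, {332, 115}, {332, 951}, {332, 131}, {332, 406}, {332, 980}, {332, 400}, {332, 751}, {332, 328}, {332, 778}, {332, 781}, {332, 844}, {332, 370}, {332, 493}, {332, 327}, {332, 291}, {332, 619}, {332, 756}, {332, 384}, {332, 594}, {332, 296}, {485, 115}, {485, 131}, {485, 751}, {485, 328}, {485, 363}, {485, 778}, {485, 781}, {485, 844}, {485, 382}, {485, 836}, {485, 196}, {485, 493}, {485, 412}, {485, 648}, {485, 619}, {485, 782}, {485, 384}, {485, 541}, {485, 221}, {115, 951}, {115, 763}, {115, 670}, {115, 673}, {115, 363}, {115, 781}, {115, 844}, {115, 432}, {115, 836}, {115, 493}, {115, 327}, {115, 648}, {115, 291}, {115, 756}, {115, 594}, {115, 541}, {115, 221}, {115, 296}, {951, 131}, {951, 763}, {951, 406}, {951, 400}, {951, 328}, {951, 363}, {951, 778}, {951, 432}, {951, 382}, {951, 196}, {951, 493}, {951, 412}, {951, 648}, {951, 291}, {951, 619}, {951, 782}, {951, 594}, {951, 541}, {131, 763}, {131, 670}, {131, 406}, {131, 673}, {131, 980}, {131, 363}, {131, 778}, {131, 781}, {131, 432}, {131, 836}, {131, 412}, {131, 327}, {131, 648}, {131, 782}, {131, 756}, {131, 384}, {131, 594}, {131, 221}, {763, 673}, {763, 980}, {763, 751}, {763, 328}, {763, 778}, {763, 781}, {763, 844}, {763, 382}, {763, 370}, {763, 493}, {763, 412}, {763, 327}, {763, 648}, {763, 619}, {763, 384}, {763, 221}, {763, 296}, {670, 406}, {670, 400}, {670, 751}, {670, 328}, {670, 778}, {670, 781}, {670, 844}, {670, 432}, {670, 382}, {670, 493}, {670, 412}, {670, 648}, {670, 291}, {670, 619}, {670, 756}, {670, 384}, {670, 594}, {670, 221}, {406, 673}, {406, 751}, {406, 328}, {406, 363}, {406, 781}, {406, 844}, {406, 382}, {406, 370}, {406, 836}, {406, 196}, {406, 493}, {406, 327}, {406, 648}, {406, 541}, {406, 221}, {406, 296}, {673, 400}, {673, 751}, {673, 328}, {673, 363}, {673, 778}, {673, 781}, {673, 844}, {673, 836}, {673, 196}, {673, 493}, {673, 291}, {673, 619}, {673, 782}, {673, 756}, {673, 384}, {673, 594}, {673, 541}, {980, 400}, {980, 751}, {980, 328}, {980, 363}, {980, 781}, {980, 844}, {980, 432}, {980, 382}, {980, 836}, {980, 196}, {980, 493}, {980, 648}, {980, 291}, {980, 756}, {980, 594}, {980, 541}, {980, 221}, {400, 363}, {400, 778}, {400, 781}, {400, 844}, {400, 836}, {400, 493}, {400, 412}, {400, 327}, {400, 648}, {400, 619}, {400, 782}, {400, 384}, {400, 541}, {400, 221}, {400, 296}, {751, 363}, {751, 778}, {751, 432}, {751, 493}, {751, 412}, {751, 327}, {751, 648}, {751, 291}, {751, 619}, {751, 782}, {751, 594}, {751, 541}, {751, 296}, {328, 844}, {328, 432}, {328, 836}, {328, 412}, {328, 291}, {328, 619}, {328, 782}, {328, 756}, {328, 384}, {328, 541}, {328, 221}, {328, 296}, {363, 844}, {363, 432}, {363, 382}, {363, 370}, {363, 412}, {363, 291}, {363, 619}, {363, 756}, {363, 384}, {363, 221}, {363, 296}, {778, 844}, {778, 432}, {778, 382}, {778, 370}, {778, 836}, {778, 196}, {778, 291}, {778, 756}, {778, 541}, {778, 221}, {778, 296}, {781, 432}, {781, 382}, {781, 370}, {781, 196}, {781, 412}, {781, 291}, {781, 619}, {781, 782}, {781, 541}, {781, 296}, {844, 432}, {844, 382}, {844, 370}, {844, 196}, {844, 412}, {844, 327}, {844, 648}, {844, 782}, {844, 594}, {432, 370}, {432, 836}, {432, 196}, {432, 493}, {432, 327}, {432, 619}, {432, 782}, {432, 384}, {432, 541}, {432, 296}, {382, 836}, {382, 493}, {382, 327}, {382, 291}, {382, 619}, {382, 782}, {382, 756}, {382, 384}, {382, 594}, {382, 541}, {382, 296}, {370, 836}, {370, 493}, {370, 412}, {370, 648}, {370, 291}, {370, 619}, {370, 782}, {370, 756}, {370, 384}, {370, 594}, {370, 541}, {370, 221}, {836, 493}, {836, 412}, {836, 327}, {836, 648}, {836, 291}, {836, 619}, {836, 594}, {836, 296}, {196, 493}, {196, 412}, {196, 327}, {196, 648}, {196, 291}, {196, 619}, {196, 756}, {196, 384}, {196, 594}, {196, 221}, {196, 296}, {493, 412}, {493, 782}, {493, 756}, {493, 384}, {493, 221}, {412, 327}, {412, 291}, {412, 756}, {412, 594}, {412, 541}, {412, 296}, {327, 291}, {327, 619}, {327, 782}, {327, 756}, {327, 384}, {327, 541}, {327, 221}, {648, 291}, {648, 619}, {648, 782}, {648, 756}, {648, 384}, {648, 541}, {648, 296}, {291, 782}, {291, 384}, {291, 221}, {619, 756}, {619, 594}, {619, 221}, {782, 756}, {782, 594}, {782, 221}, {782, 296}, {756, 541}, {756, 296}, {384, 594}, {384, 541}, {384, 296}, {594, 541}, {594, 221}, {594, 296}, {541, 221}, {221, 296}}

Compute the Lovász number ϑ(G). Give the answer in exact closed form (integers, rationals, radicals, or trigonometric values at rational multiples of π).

N(781) = {535, 332, 485, 115, 131, 763, 670, 406, 673, 980, 400, 432, 382, 370, 196, 412, 291, 619, 782, 541, 296}, |N(781)| = 21.
deg(782) = 21; N(782) = {535, 485, 951, 131, 673, 400, 751, 328, 781, 844, 432, 382, 370, 493, 327, 648, 291, 756, 594, 221, 296}.
Vertex 485 has 21 neighbors: 535, 332, 115, 131, 751, 328, 363, 778, 781, 844, 382, 836, 196, 493, 412, 648, 619, 782, 384, 541, 221.
N(131) = {332, 485, 951, 763, 670, 406, 673, 980, 363, 778, 781, 432, 836, 412, 327, 648, 782, 756, 384, 594, 221}, |N(131)| = 21.
36-vertex 21-regular graph: this is K(9,2), the Kneser graph.
The 3 distinct eigenvalues: [21.0, 1.0, -6.0].
λ_max=21, λ_min=-6; ϑ = −36·λ_min/(λ_max−λ_min) = 8.
Numerically 8.00000.

8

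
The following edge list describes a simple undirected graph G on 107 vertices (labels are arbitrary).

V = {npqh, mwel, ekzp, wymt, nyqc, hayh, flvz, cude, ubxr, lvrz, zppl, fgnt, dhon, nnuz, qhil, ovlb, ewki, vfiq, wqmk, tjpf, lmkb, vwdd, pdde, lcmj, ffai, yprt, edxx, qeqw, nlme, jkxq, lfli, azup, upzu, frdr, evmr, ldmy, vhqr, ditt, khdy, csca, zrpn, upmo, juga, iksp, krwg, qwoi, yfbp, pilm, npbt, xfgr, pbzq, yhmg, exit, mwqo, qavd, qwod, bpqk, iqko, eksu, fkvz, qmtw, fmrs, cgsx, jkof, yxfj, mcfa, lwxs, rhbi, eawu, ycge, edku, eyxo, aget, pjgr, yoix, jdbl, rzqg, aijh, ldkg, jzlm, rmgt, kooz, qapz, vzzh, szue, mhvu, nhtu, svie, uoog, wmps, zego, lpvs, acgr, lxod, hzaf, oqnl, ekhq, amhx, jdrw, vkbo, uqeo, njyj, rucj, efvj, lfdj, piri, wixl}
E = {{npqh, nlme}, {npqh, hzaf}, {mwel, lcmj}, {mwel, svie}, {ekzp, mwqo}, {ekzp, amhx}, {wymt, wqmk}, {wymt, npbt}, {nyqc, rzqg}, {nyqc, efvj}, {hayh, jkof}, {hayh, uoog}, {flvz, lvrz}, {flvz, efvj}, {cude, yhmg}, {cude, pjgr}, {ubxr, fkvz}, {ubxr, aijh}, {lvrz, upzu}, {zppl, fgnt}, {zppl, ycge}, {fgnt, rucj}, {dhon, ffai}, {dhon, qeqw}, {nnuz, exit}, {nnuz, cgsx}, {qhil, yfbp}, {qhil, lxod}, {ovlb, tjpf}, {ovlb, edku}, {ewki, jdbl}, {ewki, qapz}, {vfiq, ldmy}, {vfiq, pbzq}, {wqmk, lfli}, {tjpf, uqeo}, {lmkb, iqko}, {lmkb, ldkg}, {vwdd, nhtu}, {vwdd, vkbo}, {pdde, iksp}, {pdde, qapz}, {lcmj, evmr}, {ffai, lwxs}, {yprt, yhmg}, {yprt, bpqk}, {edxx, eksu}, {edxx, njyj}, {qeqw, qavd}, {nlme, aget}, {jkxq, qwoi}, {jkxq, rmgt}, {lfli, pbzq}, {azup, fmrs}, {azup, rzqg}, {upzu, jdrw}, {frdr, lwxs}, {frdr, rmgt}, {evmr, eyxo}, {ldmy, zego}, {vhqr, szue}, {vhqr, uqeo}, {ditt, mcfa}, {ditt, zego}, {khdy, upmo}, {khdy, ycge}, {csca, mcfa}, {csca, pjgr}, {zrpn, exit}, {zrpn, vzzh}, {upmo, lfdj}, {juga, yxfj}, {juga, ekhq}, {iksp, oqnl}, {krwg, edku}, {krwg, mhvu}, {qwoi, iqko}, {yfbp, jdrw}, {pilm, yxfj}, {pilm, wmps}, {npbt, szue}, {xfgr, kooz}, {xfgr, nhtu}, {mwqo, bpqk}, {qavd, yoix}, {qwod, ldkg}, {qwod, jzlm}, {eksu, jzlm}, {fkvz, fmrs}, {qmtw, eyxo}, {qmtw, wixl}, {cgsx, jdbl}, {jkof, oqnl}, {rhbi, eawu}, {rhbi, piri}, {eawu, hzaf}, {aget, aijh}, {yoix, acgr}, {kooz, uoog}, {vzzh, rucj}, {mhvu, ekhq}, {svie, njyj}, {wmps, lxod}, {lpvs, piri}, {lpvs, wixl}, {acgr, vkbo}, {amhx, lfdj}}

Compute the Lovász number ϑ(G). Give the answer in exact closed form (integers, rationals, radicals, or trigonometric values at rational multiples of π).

deg(aijh) = 2; N(aijh) = {ubxr, aget}.
N(hayh) = {jkof, uoog}, |N(hayh)| = 2.
N(nyqc) = {rzqg, efvj}, |N(nyqc)| = 2.
N(vfiq) = {ldmy, pbzq}, |N(vfiq)| = 2.
Every vertex has degree 2 (N=107); the odd cycle C_{107}.
spec(A) ≈ [2.0, 1.99655, 1.98622, 1.96905, 1.94508, 1.91441, 1.87714, 1.8334, 1.78334, 1.72714, 1.66498, 1.59707, 1.52367, 1.44501, 1.36137, 1.27304, 1.18032, 1.08353, 0.983, 0.87909, 0.77214, 0.66254, 0.55065, 0.43686, 0.32157, 0.20516, 0.08805, -0.02936, -0.14667, -0.26348, -0.37938, -0.49397, -0.60685, -0.71765, -0.82597, -0.93145, -1.03371, -1.13241, -1.22721, -1.31777, -1.40379, -1.48498, -1.56104, -1.63173, -1.69679, -1.756, -1.80915, -1.85607, -1.8966, -1.93058, -1.95791, -1.97849, -1.99225, -1.99914] (distinct, 5 d.p.).
Lovász: ϑ = −107(-2*cos(pi/107))/(2+-(-1)*2*cos(pi/107)) = 107*cos(pi/107)/(cos(pi/107) + 1).
ϑ(G) ≈ 53.4885.
Sandwich: α(G)=53 ≤ ϑ(G)=107*cos(pi/107)/(cos(pi/107) + 1) ≤ χ(Ḡ)=54 (both strict).

107*cos(pi/107)/(cos(pi/107) + 1)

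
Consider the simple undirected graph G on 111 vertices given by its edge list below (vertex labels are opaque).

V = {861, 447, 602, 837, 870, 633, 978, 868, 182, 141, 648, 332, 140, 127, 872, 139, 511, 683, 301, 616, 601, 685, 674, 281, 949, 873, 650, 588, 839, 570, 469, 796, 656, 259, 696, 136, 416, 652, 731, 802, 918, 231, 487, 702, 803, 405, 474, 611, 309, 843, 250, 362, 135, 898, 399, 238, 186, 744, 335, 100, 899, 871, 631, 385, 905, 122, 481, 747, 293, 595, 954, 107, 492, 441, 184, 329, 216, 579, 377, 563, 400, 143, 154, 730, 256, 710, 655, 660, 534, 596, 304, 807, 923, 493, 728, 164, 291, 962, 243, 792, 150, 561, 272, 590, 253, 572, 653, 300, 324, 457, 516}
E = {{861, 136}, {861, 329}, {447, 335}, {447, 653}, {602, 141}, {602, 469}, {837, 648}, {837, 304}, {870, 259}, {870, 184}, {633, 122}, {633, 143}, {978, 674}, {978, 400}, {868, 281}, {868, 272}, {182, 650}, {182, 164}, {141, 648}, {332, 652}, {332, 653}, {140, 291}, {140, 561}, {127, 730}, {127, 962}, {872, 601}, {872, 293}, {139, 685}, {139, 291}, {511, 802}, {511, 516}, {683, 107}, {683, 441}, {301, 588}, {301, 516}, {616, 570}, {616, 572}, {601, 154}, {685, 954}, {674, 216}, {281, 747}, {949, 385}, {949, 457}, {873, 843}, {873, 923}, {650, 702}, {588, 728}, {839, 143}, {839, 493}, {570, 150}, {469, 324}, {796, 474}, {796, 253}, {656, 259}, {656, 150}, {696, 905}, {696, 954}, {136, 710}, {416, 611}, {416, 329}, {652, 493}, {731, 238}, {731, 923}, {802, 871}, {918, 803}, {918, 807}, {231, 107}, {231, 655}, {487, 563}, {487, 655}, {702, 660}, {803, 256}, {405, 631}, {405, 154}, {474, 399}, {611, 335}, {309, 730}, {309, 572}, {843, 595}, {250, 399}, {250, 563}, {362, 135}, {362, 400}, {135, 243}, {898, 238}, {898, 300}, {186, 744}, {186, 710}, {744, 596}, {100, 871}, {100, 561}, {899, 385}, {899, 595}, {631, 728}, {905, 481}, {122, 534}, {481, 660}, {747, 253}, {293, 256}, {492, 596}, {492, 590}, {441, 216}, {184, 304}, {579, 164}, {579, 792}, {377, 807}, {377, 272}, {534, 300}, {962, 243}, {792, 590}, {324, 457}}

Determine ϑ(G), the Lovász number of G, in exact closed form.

111*cos(pi/111)/(cos(pi/111) + 1)

N(141) = {602, 648}, |N(141)| = 2.
N(474) = {796, 399}, |N(474)| = 2.
deg(633) = 2; N(633) = {122, 143}.
N(238) = {731, 898}, |N(238)| = 2.
Regular of degree 2 on 111 vertices: this is C_{111}, the 111-cycle.
A has 56 distinct eigenvalues ≈ [2.0, 1.996797, 1.987197, 1.971232, 1.948952, 1.920429, 1.885755, 1.84504, 1.798414, 1.746028, 1.688049, 1.624662, 1.556072, 1.482496, 1.404172, 1.321349, 1.234294, 1.143286, 1.048615, 0.950584, 0.849509, 0.745713, 0.639528, 0.531294, 0.421359, 0.310073, 0.197795, 0.084882, -0.028302, -0.141395, -0.254036, -0.365862, -0.476517, -0.585646, -0.692898, -0.797931, -0.900407, -1.0, -1.096389, -1.189266, -1.278334, -1.363307, -1.443912, -1.519892, -1.591004, -1.657019, -1.717727, -1.772931, -1.822457, -1.866145, -1.903855, -1.935466, -1.960877, -1.980007, -1.992795, -1.999199].
Lovász: ϑ = −111(-2*cos(pi/111))/(2+-(-1)*2*cos(pi/111)) = 111*cos(pi/111)/(cos(pi/111) + 1).
= 55.4888841… (decimal).
Check 55 ≤ 111*cos(pi/111)/(cos(pi/111) + 1) ≤ 56: both strict.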